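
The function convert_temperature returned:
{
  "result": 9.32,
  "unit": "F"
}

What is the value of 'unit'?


F


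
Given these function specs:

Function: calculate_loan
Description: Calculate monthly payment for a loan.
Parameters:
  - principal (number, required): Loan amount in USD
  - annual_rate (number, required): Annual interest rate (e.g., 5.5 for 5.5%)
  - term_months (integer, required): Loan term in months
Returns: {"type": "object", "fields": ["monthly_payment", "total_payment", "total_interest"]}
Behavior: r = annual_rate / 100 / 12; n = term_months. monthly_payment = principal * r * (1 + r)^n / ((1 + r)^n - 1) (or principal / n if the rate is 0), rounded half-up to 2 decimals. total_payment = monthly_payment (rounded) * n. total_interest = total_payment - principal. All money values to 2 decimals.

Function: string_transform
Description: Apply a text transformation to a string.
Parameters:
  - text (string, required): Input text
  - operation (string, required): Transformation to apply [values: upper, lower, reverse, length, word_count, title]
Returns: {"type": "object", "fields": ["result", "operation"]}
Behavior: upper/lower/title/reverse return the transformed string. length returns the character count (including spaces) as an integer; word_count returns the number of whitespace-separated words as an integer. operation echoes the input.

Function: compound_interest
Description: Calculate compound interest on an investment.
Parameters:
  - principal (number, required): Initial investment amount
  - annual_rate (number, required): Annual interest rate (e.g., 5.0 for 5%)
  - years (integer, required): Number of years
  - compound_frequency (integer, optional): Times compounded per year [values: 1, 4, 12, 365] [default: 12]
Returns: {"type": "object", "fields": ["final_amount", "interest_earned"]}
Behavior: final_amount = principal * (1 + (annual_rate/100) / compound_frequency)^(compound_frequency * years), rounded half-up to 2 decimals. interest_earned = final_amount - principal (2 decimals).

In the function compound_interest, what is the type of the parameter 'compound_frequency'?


The compound_interest spec declares:
  - compound_frequency (integer, optional): Times compounded per year [values: 1, 4, 12, 365] [default: 12]
Type:
integer


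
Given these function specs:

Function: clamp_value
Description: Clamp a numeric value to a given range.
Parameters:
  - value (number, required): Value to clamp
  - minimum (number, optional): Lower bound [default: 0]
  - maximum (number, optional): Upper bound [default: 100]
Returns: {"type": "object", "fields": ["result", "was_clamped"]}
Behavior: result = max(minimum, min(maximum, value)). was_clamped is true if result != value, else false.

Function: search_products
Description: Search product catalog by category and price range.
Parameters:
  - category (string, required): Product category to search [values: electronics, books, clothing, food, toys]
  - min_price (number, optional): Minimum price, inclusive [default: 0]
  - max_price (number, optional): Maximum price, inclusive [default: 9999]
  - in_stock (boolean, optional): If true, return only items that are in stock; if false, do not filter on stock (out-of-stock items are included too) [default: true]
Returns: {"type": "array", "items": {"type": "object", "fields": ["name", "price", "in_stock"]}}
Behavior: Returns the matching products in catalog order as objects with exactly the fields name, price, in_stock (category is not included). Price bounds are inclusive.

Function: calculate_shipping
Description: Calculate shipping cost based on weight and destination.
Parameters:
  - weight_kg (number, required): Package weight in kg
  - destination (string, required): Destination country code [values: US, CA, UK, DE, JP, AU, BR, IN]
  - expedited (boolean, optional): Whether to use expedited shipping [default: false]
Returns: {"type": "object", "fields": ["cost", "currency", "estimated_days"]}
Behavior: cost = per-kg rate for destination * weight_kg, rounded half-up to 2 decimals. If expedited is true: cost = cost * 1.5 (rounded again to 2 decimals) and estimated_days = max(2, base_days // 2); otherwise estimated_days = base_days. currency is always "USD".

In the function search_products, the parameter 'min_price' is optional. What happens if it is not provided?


The search_products spec declares:
  - min_price (number, optional): Minimum price, inclusive [default: 0]
It defaults to 0


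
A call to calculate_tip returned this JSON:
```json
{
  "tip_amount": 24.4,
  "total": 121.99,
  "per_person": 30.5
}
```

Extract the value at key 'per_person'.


30.5


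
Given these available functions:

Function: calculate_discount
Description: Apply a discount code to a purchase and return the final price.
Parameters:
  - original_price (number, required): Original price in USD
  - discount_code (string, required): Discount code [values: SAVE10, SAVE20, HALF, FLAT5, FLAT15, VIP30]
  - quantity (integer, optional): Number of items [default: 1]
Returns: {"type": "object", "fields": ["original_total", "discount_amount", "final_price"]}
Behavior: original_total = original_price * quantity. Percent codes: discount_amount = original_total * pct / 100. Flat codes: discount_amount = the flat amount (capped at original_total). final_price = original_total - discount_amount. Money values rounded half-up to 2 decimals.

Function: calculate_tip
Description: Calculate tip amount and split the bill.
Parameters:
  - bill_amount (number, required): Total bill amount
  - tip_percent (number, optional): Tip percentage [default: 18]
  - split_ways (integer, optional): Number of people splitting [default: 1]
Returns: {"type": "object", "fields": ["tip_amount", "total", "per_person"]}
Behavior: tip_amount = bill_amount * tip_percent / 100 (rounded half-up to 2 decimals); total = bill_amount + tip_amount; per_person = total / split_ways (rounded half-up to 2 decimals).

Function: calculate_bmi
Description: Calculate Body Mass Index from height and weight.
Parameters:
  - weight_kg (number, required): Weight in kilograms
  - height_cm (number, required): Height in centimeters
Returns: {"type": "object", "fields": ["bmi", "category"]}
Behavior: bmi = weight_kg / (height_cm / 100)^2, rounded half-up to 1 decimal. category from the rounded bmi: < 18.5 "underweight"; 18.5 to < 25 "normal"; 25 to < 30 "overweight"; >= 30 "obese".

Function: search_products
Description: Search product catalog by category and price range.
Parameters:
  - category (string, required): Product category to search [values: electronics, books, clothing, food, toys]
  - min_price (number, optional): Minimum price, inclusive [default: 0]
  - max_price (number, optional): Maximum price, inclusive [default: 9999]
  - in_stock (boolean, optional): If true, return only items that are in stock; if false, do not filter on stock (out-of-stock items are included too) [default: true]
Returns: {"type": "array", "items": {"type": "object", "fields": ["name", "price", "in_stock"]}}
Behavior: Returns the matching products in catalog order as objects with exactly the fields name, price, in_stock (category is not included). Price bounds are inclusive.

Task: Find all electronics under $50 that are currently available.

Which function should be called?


The task needs a function whose description is: Search product catalog by category and price range.
search_products


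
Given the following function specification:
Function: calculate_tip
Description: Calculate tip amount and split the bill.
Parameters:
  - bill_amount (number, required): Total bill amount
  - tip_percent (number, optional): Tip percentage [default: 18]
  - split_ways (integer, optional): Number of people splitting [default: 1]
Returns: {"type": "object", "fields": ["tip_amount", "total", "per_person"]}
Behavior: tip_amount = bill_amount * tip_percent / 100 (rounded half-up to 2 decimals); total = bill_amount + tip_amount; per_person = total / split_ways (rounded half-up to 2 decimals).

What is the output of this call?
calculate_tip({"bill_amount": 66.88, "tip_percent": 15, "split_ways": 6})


tip_amount = 66.88 * 15/100 = 10.032 -> 10.03
total = 66.88 + 10.03 = 76.91
per_person = 76.91 / 6 = 12.818333 -> 12.82
Output:
{"tip_amount": 10.03, "total": 76.91, "per_person": 12.82}


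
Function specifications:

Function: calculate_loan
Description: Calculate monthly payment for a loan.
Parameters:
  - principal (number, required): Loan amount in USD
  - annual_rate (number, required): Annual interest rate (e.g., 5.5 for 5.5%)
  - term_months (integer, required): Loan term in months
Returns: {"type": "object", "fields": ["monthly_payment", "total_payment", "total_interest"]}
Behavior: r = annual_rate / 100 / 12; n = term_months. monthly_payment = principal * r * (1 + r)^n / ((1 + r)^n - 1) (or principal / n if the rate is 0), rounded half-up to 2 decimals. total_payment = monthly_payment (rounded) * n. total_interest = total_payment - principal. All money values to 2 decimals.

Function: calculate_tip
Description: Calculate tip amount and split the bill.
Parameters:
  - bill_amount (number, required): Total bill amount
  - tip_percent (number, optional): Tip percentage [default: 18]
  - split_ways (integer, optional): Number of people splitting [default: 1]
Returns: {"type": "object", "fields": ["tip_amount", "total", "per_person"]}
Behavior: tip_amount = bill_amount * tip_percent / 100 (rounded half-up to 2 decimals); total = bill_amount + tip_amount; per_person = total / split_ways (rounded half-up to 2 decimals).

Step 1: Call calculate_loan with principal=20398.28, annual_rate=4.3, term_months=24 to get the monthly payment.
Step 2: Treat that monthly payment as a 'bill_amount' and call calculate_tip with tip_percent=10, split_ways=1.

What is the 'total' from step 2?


Step 1: calculate_loan(principal=20398.28, annual_rate=4.3, term_months=24)
  r = 4.3 / 100 / 12 = 0.003583333333 (keep full precision)
  (1 + r)^24 = 1.08963882
  monthly_payment = 20398.28 * 0.003583333333 * 1.08963882 / (1.08963882 - 1) = 888.519971 -> 888.52
  total_payment = 888.52 * 24 = 21324.48
  total_interest = 21324.48 - 20398.28 = 926.20
  -> monthly_payment = 888.52
Step 2: calculate_tip(bill_amount=888.52, tip_percent=10, split_ways=1)
  tip_amount = 888.52 * 10/100 = 88.852 -> 88.85
  total = 888.52 + 88.85 = 977.37
  per_person = 977.37 / 1 = 977.37 -> 977.37
  -> total = 977.37
$977.37


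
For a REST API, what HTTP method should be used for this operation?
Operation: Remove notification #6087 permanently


GET = read, POST = create, PUT = update/replace, DELETE = remove
This operation is a removal.
DELETE


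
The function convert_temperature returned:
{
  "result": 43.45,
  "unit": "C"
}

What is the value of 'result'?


43.45


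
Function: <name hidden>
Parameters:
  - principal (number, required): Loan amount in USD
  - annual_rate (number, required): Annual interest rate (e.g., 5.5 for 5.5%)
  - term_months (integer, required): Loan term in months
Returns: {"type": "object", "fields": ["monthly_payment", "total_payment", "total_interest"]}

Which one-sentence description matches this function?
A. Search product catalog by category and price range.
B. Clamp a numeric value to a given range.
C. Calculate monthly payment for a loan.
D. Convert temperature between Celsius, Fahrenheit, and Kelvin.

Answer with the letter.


Parameters principal, annual_rate, term_months and return ["monthly_payment", "total_payment", "total_interest"] fit: Calculate monthly payment for a loan.
C


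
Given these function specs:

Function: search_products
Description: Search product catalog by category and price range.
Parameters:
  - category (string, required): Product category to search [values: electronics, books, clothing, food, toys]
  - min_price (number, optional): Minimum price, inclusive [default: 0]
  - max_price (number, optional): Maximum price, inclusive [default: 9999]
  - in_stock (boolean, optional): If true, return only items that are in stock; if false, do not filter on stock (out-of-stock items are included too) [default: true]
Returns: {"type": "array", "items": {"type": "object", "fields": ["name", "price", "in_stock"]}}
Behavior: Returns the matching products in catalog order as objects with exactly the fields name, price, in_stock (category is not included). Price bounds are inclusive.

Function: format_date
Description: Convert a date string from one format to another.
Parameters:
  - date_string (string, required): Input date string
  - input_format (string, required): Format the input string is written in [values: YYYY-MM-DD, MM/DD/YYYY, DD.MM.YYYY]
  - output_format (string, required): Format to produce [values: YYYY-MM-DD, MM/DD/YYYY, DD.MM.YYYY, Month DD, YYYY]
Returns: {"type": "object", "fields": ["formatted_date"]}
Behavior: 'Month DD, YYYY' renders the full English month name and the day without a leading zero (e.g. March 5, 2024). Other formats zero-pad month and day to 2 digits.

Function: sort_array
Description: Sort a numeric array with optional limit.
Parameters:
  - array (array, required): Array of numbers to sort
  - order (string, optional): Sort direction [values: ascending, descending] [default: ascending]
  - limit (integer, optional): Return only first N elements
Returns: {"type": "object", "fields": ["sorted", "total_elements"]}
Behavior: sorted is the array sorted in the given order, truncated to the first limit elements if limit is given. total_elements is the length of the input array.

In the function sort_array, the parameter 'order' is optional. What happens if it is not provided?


The sort_array spec declares:
  - order (string, optional): Sort direction [values: ascending, descending] [default: ascending]
It defaults to ascending


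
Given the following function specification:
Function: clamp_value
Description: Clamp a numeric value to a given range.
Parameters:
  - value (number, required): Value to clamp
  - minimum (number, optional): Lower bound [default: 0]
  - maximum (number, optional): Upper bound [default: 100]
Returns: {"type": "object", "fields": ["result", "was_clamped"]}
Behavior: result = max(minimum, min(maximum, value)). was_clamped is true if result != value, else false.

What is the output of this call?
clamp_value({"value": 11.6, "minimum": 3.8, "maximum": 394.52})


result = max(3.8, min(394.52, 11.6)) = max(3.8, 11.6) = 11.6
was_clamped = (11.6 != 11.6) = false
Output:
{"result": 11.6, "was_clamped": false}


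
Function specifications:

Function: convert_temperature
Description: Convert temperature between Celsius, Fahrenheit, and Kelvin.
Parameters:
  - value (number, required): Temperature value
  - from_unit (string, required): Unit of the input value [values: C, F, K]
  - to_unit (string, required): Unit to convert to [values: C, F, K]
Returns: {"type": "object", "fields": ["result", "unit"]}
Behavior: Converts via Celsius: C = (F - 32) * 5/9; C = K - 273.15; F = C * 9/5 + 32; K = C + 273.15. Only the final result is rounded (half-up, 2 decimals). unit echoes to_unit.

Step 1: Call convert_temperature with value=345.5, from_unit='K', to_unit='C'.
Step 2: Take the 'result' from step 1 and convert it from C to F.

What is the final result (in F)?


Step 1: convert_temperature(value=345.5, from_unit=K, to_unit=C)
  To C: 345.5 - 273.15 = 72.35
  Target is C: 72.35
  Round to 2 decimals: 72.35
  -> result = 72.35 C
Step 2: convert_temperature(value=72.35, from_unit=C, to_unit=F)
  Input already in C: 72.35
  To F: 72.35 * 9/5 + 32 = 162.23
  Round to 2 decimals: 162.23
  -> result = 162.23 F
162.23 F


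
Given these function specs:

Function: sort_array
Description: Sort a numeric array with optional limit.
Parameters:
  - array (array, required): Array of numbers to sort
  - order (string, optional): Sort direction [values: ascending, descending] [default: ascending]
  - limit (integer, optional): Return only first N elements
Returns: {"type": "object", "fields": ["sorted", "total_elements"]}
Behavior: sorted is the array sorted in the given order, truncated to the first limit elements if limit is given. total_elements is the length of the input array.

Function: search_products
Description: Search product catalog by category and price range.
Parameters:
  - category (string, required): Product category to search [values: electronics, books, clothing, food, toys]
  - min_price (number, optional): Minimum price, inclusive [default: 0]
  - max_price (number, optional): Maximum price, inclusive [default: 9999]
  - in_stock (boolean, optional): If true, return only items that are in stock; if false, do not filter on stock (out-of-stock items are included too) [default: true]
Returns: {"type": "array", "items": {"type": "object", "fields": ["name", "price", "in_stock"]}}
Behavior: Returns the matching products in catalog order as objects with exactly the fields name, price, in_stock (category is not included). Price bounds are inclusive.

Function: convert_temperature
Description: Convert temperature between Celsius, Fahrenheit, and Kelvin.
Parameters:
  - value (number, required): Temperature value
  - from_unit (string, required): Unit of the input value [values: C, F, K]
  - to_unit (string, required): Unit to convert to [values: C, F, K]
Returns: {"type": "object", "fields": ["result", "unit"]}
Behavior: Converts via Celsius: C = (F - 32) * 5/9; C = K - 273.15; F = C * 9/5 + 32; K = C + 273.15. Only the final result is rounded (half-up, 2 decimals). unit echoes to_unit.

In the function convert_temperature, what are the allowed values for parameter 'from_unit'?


The convert_temperature spec declares:
  - from_unit (string, required): Unit of the input value [values: C, F, K]
Allowed values:
C, F, K


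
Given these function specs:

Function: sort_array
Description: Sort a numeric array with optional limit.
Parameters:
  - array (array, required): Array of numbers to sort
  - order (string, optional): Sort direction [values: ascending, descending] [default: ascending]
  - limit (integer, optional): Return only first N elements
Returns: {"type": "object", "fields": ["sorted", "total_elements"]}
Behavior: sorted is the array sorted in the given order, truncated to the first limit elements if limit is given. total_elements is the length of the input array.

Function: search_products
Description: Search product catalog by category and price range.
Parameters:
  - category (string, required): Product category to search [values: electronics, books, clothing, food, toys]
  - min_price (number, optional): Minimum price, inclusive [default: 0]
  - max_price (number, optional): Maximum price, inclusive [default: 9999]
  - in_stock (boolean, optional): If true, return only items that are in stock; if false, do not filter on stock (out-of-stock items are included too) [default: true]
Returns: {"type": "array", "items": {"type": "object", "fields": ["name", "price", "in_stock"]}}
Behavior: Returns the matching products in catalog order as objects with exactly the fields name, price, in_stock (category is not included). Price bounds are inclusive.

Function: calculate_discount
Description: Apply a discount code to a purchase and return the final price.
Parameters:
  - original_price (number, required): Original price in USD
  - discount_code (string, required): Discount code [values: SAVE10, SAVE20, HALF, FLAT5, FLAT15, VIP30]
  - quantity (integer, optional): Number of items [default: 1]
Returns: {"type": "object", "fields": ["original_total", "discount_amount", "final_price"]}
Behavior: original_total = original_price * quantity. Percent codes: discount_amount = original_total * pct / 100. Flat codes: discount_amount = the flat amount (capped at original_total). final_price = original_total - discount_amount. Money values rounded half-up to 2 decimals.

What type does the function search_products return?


The search_products spec declares Returns: {"type": "array", "items": {"type": "object", "fields": ["name", "price", "in_stock"]}}
Type:
array


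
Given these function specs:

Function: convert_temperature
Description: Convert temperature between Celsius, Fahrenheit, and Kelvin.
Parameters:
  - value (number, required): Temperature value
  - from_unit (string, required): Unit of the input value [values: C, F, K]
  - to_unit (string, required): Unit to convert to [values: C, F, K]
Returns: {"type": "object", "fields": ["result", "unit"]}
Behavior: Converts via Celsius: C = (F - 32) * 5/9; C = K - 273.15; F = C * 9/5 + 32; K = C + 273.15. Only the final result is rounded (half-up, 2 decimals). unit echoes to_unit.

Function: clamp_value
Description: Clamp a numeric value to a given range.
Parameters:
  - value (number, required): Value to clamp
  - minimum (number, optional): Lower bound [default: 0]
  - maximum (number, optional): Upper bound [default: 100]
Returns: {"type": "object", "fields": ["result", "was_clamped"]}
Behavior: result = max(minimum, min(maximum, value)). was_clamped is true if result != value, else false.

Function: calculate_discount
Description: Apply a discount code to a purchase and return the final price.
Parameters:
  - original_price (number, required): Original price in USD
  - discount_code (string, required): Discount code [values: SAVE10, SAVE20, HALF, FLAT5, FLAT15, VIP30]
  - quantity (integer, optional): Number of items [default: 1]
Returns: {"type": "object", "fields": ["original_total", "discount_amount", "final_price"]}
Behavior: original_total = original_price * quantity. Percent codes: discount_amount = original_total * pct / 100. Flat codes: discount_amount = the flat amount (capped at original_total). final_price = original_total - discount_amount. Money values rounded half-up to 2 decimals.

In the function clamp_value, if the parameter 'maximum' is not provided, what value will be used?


The clamp_value spec declares:
  - maximum (number, optional): Upper bound [default: 100]
Default:
100


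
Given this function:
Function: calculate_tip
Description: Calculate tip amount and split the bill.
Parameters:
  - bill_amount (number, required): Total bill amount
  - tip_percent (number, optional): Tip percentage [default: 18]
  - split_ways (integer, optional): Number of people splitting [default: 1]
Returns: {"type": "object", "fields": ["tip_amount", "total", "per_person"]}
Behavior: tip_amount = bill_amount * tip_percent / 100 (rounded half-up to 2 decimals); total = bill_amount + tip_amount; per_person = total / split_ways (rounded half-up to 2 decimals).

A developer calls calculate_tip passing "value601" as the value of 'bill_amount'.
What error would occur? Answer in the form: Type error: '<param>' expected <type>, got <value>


Spec: 'bill_amount' is declared as number; "value601" is a string.
Type error: 'bill_amount' expected number, got "value601"


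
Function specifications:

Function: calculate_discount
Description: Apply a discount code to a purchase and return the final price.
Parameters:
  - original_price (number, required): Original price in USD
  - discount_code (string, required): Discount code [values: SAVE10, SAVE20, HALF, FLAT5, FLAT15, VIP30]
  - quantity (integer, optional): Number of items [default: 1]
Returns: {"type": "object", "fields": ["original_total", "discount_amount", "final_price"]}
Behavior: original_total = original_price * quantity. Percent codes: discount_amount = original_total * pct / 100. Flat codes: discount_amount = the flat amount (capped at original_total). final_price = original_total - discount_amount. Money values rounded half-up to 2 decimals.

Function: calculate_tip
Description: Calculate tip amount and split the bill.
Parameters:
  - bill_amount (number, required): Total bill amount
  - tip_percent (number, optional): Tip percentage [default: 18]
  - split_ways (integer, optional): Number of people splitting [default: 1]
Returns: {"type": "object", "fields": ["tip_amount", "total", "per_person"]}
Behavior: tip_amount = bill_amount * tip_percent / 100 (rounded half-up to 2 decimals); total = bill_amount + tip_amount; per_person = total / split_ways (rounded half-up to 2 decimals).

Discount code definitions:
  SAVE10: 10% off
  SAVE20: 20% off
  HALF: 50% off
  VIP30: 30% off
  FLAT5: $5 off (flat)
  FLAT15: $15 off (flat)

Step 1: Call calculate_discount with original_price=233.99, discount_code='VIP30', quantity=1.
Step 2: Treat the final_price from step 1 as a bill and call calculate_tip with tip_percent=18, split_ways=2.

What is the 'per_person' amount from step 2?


Step 1: calculate_discount(original_price=233.99, discount_code=VIP30, quantity=1)
  original_total = 233.99 * 1 = 233.99
  VIP30 = 30% off: discount_amount = 233.99 * 30/100 = 70.197 -> 70.20
  final_price = 233.99 - 70.20 = 163.79
  -> final_price = 163.79
Step 2: calculate_tip(bill_amount=163.79, tip_percent=18, split_ways=2)
  tip_amount = 163.79 * 18/100 = 29.4822 -> 29.48
  total = 163.79 + 29.48 = 193.27
  per_person = 193.27 / 2 = 96.635 -> 96.64
  -> per_person = 96.64
$96.64


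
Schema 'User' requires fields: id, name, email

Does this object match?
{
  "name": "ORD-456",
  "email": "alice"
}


Checking required fields...
Missing: id
Invalid - missing required field 'id'


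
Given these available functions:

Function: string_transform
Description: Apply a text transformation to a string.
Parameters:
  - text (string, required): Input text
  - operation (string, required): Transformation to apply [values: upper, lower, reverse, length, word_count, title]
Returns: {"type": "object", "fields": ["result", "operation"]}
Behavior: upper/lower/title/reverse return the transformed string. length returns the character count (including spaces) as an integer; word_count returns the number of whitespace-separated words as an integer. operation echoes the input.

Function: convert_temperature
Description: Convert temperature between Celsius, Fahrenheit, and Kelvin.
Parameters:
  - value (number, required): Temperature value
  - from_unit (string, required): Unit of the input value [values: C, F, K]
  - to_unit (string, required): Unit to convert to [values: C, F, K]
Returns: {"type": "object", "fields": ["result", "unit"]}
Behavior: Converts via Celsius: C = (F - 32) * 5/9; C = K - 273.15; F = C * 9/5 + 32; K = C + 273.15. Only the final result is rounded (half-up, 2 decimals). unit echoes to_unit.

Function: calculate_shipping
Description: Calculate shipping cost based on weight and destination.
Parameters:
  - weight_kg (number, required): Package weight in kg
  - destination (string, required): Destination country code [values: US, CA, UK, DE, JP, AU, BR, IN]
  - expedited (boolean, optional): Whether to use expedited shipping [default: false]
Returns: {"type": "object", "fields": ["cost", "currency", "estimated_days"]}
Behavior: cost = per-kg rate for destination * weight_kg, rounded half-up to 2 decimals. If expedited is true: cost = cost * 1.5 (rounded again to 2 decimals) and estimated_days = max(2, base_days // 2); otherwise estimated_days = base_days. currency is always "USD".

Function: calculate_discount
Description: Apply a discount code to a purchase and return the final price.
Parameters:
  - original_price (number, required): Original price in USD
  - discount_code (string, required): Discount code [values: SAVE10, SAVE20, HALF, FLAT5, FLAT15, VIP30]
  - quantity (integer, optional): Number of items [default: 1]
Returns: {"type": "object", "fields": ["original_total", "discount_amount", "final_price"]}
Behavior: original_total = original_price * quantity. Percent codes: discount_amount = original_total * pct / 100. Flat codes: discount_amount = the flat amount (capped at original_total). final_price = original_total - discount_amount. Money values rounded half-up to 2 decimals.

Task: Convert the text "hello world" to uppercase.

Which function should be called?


The task needs a function whose description is: Apply a text transformation to a string.
string_transform


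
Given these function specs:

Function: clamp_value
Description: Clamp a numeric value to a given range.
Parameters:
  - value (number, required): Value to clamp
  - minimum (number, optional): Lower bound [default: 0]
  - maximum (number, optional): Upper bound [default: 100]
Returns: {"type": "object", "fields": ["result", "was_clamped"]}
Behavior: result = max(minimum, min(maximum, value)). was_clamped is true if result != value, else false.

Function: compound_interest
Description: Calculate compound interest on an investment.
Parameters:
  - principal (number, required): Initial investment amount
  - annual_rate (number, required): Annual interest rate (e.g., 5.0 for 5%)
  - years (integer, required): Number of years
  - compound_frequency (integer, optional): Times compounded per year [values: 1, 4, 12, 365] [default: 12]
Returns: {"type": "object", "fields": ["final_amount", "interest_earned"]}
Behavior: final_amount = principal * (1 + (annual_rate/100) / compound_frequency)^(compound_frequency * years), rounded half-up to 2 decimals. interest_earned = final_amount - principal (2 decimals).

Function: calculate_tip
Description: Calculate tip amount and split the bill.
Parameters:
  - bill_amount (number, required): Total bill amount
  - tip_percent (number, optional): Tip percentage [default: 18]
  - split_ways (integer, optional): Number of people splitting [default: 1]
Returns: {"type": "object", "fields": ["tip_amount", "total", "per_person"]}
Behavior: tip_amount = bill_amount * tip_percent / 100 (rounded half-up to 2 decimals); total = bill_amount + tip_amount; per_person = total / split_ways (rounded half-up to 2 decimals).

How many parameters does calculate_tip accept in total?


Parameters of calculate_tip: bill_amount (required), tip_percent (optional), split_ways (optional)
Total:
3


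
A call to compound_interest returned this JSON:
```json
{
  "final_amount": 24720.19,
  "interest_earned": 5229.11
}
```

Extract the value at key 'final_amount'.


24720.19


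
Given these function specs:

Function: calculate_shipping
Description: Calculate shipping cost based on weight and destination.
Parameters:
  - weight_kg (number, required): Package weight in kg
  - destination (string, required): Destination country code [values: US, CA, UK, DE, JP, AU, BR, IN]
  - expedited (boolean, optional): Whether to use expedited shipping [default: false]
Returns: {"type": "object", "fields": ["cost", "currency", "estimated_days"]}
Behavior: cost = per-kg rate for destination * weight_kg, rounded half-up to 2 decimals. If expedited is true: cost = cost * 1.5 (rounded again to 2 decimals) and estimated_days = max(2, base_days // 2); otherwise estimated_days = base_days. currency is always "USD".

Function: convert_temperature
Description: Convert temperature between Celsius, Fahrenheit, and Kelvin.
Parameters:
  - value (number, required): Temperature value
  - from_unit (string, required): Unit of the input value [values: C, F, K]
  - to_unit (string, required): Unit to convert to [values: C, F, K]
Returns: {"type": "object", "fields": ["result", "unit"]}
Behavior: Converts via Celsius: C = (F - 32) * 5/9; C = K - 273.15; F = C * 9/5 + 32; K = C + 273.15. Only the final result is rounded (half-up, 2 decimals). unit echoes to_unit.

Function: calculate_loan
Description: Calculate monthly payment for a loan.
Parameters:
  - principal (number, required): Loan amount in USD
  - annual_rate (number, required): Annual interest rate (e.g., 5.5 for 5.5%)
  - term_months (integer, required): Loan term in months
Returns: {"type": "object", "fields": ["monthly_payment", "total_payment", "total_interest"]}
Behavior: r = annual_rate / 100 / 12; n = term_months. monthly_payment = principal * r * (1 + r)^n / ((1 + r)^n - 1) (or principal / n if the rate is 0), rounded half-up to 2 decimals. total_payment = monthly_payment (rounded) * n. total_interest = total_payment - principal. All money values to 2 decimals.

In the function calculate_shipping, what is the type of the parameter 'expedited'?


The calculate_shipping spec declares:
  - expedited (boolean, optional): Whether to use expedited shipping [default: false]
Type:
boolean


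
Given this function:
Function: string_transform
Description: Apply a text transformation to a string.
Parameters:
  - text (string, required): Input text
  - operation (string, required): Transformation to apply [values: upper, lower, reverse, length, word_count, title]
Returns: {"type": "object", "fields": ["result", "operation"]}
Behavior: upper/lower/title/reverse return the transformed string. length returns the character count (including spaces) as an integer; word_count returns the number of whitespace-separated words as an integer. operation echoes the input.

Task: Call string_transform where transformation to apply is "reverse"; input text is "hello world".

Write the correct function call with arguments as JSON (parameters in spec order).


Mapping each described value to its parameter name:
  'Transformation to apply' -> operation = "reverse"
  'Input text' -> text = "hello world"
string_transform({"text": "hello world", "operation": "reverse"})


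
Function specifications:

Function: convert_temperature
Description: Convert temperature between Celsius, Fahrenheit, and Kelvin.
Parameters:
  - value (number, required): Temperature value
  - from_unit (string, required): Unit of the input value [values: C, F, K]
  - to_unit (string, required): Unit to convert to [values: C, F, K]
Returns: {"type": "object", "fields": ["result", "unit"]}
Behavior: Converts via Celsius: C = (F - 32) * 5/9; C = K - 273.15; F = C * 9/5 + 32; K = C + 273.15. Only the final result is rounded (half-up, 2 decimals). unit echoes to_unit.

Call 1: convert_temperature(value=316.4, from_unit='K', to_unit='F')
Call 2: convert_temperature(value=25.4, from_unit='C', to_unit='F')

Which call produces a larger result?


Call 1:
  To C: 316.4 - 273.15 = 43.25
  To F: 43.25 * 9/5 + 32 = 109.85
  Round to 2 decimals: 109.85
  -> 109.85 F
Call 2:
  Input already in C: 25.4
  To F: 25.4 * 9/5 + 32 = 77.72
  Round to 2 decimals: 77.72
  -> 77.72 F
Call 1 (109.85 F)


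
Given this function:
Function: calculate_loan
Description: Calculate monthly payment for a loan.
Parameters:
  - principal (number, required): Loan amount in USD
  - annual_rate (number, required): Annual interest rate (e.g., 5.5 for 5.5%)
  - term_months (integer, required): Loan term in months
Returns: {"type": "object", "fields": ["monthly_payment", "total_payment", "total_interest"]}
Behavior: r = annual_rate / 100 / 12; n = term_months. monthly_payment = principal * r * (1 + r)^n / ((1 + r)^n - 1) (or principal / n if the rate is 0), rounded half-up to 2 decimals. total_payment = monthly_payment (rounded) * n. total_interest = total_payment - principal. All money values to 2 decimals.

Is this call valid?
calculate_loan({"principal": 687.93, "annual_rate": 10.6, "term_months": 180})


Checking all required parameters present and types match... All valid.
Valid


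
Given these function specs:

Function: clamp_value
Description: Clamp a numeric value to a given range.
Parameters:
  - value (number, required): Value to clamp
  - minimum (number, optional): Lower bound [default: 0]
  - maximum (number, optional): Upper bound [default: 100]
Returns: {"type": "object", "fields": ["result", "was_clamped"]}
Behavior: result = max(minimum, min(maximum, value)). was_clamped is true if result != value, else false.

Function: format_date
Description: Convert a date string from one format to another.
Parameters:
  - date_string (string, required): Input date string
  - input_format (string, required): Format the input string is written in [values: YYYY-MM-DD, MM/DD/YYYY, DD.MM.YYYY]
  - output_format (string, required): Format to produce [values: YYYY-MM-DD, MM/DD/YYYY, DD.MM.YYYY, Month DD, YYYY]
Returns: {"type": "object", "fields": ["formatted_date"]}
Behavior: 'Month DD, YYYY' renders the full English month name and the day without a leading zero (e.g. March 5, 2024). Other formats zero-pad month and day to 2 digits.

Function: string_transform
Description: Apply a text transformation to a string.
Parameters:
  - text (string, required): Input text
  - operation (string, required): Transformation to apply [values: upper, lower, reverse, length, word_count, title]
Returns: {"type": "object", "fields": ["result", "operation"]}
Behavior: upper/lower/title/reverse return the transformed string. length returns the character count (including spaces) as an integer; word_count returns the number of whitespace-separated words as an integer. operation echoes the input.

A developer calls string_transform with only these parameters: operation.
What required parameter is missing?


Required parameters: text, operation
Provided: operation
Missing: text
text


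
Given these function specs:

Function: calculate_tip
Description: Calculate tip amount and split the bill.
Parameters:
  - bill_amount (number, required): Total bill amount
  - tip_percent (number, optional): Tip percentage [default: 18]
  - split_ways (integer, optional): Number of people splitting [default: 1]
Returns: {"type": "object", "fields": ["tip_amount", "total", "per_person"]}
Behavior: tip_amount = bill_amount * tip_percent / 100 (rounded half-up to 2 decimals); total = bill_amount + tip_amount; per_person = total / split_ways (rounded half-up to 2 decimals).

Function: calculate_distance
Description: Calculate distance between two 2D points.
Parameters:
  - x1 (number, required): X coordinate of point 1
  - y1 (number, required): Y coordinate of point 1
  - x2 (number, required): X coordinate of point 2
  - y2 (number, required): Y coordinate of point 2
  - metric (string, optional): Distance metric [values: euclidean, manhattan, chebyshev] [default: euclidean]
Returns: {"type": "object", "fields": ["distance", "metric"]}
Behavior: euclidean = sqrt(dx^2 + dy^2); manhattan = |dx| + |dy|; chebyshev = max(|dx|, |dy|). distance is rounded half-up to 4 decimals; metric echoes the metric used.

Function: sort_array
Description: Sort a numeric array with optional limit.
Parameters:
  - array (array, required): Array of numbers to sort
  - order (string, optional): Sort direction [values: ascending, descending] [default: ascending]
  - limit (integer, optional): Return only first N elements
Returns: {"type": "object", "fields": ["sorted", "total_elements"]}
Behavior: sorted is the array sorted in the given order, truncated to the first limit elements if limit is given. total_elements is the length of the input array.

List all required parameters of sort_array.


Parameters of sort_array and their required/optional flag:
  array: required
  order: optional
  limit: optional
array


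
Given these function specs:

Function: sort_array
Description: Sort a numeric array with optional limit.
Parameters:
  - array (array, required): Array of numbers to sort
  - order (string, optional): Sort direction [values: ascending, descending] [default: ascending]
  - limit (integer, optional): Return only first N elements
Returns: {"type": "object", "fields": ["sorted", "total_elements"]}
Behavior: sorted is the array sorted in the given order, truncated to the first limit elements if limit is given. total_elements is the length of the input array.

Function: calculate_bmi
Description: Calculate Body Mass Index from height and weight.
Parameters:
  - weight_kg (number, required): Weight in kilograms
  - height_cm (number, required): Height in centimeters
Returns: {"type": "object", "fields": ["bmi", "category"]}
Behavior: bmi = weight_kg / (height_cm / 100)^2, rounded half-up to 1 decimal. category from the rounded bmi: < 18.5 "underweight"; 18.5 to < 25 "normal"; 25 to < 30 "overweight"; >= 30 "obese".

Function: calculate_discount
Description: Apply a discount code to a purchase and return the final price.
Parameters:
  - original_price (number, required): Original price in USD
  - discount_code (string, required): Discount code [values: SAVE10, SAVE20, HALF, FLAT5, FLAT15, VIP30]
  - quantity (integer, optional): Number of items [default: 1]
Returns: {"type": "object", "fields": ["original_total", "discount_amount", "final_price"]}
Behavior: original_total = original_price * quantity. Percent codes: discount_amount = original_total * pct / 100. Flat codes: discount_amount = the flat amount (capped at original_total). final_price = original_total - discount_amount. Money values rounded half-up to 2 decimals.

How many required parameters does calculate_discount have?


Parameters of calculate_discount: original_price (required), discount_code (required), quantity (optional)
Required count:
2
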